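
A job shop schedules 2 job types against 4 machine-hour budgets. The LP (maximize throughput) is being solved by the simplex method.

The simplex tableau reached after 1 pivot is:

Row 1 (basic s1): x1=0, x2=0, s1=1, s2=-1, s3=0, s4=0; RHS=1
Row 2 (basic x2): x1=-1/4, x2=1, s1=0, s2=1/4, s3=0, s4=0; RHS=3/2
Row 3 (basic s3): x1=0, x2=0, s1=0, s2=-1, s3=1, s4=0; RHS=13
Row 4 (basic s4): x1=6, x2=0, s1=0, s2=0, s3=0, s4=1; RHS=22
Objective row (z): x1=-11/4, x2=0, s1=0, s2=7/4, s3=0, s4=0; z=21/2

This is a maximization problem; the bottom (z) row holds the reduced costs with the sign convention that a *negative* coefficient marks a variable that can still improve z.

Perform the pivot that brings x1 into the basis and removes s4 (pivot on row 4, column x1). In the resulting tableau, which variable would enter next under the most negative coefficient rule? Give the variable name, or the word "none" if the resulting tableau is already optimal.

none

Pivot element 6. New z-row = old z-row − (-11/4)·(row 4/6).
Updated z-row coefficients: x1: 0, x2: 0, s1: 0, s2: 7/4, s3: 0, s4: 11/24.
No coefficient is strictly negative; the tableau after this pivot is optimal.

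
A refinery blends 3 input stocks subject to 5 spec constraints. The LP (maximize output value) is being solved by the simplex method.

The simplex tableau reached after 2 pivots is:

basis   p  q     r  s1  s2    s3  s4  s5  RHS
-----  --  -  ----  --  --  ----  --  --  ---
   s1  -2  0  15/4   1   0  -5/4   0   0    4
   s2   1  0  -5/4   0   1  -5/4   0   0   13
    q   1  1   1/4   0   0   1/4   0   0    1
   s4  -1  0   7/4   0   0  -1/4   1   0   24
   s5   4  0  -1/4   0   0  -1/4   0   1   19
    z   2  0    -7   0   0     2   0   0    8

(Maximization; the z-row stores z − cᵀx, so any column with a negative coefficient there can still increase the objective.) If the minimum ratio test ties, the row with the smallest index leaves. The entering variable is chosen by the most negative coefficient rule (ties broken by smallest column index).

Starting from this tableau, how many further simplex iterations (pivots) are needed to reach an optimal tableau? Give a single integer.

2

pivot: r in, s1 out → z = 232/15
pivot: p in, q out → z = 282/17
No improving column remains; optimal.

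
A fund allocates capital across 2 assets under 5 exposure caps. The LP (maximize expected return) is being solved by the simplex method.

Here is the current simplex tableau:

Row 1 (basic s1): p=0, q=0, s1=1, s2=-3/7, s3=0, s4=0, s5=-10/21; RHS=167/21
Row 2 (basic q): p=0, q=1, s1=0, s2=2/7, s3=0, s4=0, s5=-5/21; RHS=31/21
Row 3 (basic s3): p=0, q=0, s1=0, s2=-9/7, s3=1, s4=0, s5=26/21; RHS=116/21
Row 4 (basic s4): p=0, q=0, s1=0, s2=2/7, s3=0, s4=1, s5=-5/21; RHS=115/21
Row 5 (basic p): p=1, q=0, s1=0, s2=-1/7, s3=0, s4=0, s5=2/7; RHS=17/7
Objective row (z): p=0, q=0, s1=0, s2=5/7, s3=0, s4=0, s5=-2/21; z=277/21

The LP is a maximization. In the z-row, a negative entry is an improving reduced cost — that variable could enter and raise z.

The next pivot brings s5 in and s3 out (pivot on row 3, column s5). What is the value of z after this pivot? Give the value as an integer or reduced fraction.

177/13

Minimum ratio for s5: (116/21)/(26/21) = 58/13.
z changes by −(z-row coeff of s5)·ratio = −(-2/21)·(58/13) = 116/273.
New z = 277/21 + (116/273) = 177/13.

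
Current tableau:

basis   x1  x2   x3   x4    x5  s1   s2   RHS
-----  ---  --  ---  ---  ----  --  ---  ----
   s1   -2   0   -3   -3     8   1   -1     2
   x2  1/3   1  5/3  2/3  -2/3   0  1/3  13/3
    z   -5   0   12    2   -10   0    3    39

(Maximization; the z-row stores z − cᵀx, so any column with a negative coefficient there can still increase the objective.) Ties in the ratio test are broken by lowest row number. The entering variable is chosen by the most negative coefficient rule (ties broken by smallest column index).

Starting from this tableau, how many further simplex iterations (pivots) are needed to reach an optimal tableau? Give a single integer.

2

pivot: x5 in, s1 out → z = 83/2
pivot: x1 in, x2 out → z = 244
No improving column remains; optimal.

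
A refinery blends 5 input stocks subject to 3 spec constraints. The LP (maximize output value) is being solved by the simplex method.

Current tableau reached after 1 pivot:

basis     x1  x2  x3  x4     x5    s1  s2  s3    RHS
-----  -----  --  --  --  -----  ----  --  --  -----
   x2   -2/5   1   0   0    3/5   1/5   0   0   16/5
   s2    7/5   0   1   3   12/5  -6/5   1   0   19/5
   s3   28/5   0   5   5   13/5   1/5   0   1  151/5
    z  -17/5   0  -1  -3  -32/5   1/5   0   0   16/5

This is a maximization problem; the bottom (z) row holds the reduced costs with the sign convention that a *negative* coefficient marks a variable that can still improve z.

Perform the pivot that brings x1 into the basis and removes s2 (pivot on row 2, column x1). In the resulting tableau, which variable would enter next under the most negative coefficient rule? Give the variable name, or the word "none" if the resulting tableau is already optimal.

Pivot element 7/5. New z-row = old z-row − (-17/5)·(row 2/(7/5)).
Updated z-row coefficients: x1: 0, x2: 0, x3: 10/7, x4: 30/7, x5: -4/7, s1: -19/7, s2: 17/7, s3: 0.
The most negative is -19/7 in column s1, so s1 would enter next.

s1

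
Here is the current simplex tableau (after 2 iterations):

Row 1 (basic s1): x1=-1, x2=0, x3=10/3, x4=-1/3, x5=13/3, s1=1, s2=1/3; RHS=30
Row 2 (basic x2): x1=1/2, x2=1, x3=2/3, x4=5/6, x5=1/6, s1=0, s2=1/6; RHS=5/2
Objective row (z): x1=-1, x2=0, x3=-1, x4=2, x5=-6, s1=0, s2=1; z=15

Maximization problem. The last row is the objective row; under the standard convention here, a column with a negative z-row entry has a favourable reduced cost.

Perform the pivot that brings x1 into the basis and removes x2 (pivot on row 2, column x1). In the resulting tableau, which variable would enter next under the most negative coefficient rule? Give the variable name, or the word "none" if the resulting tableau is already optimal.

Pivot element 1/2. New z-row = old z-row − (-1)·(row 2/(1/2)).
Updated z-row coefficients: x1: 0, x2: 2, x3: 1/3, x4: 11/3, x5: -17/3, s1: 0, s2: 4/3.
The most negative is -17/3 in column x5, so x5 would enter next.

x5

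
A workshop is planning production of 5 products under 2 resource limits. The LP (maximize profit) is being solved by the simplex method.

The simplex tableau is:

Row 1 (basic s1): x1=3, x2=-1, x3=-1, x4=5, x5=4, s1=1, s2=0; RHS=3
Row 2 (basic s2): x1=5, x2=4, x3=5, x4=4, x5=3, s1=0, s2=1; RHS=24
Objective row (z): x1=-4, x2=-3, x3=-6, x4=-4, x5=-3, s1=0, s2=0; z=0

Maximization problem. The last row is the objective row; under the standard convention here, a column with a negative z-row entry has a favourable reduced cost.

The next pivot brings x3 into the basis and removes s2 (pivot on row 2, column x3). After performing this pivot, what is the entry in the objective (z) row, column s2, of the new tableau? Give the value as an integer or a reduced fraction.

Pivot element is row 2, column x3: 5.
Normalize row 2: new (row 2, s2) = 1/5 = 1/5.
z-row ← z-row − (-6)·(new row 2): 0 − (-6)·(1/5) = 6/5.

6/5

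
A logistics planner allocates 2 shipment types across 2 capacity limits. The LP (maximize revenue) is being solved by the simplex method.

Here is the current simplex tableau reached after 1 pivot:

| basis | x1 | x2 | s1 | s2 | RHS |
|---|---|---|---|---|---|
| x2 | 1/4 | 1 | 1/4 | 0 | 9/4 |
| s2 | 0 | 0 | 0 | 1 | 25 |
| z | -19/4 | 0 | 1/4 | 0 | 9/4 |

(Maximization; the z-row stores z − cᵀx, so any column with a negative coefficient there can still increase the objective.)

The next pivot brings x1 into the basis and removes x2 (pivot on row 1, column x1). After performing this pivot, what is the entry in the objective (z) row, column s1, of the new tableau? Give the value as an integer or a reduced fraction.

5

Pivot element is row 1, column x1: 1/4.
Normalize row 1: new (row 1, s1) = (1/4)/(1/4) = 1.
z-row ← z-row − (-19/4)·(new row 1): 1/4 − (-19/4)·1 = 5.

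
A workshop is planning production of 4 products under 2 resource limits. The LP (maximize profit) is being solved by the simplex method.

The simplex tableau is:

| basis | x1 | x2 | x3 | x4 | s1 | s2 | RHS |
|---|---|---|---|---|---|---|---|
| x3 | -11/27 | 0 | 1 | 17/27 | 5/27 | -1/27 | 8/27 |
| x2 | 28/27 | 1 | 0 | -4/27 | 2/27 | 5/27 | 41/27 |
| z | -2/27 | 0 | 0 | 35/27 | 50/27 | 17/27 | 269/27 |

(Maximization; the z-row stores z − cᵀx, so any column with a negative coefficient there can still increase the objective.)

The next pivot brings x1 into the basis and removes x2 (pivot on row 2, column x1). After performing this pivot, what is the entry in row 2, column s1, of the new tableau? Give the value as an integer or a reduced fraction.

Pivot element is row 2, column x1: 28/27.
Normalize row 2: new (row 2, s1) = (2/27)/(28/27) = 1/14.
Row 2 is the pivot row, so the entry is 1/14.

1/14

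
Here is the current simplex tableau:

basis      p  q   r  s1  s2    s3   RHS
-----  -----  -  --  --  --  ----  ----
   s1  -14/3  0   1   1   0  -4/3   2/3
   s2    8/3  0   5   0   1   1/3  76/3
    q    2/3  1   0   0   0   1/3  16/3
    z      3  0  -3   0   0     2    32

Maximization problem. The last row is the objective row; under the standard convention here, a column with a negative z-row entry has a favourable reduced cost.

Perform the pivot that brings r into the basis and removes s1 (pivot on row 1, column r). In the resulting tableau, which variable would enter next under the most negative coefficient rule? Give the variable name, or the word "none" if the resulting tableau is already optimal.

p

Pivot element 1. New z-row = old z-row − (-3)·(row 1/1).
Updated z-row coefficients: p: -11, q: 0, r: 0, s1: 3, s2: 0, s3: -2.
The most negative is -11 in column p, so p would enter next.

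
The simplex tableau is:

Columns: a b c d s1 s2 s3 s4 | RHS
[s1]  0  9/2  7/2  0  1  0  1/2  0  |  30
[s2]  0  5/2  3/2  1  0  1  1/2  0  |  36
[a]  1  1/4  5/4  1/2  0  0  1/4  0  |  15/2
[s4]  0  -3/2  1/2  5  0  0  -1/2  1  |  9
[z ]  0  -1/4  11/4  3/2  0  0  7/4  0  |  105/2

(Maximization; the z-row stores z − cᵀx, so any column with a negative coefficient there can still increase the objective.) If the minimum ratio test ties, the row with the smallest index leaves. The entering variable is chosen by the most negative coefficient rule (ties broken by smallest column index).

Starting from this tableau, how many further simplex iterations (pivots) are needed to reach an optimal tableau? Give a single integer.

1

pivot: b in, s1 out → z = 325/6
No improving column remains; optimal.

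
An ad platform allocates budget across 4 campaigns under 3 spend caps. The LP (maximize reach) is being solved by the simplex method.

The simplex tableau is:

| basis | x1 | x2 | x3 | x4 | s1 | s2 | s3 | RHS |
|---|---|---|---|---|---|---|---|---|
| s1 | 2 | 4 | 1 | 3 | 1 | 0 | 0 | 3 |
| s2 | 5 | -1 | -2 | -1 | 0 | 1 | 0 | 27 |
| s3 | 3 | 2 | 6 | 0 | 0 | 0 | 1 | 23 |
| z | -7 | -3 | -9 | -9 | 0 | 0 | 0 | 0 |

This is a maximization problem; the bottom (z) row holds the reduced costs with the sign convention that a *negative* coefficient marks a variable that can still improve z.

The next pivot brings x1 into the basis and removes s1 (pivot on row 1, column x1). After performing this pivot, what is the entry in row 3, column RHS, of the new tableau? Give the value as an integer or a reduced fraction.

Pivot element is row 1, column x1: 2.
Normalize row 1: new (row 1, RHS) = 3/2 = 3/2.
row 3 ← row 3 − 3·(new row 1): 23 − 3·(3/2) = 37/2.

37/2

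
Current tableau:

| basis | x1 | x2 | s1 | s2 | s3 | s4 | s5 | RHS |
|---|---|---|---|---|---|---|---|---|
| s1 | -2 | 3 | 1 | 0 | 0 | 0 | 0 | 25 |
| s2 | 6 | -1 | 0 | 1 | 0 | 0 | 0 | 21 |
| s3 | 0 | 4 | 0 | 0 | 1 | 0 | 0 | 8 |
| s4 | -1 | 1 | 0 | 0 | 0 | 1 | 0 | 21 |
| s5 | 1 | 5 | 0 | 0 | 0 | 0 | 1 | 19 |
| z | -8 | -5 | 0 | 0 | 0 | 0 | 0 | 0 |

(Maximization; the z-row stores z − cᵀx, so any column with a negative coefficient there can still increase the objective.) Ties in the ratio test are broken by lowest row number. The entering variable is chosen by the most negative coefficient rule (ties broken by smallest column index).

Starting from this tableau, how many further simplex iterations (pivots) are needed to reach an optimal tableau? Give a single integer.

2

pivot: x1 in, s2 out → z = 28
pivot: x2 in, s3 out → z = 122/3
No improving column remains; optimal.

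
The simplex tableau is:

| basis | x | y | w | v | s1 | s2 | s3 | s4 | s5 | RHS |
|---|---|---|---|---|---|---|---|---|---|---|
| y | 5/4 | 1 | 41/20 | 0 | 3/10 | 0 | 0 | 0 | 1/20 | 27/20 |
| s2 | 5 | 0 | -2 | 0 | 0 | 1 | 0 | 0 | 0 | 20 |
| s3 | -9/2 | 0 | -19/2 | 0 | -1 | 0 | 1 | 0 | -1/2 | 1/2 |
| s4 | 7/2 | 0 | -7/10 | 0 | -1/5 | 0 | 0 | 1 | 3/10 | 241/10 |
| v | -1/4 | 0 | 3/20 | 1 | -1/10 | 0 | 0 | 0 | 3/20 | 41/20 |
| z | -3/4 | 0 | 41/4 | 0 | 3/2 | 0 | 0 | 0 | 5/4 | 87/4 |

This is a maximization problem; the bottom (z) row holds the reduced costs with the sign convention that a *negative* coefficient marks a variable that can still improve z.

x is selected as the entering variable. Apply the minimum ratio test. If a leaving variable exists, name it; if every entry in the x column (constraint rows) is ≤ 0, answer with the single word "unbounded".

Ratios: row 1 (y): (27/20)/(5/4) = 27/25; row 2 (s2): 20/5 = 4; row 3 (s3): entry -9/2 ≤ 0, skip; row 4 (s4): (241/10)/(7/2) = 241/35; row 5 (v): entry -1/4 ≤ 0, skip.
Minimum ratio is in the y row, so y leaves.

y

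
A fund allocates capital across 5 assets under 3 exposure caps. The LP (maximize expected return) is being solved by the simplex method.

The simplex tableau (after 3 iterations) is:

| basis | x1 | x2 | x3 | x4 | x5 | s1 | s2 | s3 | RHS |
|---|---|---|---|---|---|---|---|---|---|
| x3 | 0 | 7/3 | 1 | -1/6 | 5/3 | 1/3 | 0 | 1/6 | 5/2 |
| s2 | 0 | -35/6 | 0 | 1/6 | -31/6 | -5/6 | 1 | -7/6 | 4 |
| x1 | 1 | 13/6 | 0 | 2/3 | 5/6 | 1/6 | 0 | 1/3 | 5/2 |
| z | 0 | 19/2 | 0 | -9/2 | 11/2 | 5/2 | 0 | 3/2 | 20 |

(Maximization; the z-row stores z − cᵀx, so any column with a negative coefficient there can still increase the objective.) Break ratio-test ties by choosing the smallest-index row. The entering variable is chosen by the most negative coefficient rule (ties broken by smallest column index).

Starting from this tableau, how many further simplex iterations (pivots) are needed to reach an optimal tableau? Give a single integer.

1

pivot: x4 in, x1 out → z = 295/8
No improving column remains; optimal.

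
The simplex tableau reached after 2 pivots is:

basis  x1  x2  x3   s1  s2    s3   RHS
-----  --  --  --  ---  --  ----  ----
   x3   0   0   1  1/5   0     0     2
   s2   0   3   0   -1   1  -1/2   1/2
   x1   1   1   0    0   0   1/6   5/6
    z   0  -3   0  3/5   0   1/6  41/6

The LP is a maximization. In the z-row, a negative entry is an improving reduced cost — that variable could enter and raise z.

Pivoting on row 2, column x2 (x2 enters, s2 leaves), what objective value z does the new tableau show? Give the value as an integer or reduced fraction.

22/3

Minimum ratio for x2: (1/2)/3 = 1/6.
z changes by −(z-row coeff of x2)·ratio = −(-3)·(1/6) = 1/2.
New z = 41/6 + (1/2) = 22/3.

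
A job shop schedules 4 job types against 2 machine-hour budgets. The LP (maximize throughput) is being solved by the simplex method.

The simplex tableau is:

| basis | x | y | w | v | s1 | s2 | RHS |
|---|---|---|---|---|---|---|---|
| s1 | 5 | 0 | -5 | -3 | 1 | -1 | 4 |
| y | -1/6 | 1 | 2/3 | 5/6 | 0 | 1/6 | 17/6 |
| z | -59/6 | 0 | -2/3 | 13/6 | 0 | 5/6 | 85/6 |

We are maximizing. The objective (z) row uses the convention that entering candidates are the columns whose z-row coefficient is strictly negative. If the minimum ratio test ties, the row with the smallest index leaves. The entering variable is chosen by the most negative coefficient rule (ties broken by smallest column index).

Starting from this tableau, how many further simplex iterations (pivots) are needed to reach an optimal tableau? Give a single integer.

pivot: x in, s1 out → z = 661/30
pivot: w in, y out → z = 253/3
No improving column remains; optimal.

2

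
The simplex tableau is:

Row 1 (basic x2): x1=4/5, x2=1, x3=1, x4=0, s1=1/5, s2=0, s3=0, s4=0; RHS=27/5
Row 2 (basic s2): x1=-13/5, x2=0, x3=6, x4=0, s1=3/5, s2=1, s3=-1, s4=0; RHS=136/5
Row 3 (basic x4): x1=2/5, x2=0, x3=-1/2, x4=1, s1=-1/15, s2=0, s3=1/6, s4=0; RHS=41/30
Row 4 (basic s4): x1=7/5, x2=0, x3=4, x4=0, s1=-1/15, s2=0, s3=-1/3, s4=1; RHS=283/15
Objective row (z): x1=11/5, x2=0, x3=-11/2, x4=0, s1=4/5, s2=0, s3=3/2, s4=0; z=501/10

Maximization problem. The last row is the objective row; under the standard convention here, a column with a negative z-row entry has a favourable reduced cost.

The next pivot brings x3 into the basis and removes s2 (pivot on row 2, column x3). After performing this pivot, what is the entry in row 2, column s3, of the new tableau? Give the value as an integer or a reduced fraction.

Pivot element is row 2, column x3: 6.
Normalize row 2: new (row 2, s3) = (-1)/6 = -1/6.
Row 2 is the pivot row, so the entry is -1/6.

-1/6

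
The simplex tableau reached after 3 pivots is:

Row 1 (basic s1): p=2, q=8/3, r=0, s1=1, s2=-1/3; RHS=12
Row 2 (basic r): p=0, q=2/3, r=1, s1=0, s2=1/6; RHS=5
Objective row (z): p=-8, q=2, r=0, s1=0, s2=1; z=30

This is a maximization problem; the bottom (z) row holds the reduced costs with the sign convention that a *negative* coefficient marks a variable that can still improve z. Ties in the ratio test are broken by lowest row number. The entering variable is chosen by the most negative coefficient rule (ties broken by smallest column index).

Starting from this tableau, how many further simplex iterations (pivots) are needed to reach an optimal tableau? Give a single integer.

pivot: p in, s1 out → z = 78
pivot: s2 in, r out → z = 88
No improving column remains; optimal.

2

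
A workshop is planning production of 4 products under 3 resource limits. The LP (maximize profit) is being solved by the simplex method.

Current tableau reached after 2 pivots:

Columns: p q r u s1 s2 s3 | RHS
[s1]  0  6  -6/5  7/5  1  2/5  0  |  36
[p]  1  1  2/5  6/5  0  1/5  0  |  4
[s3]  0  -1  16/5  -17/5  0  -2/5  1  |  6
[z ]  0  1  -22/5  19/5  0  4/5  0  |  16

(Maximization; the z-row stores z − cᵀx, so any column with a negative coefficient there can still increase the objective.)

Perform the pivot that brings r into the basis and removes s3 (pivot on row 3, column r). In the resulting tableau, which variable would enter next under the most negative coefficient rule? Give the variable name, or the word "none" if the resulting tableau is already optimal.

Pivot element 16/5. New z-row = old z-row − (-22/5)·(row 3/(16/5)).
Updated z-row coefficients: p: 0, q: -3/8, r: 0, u: -7/8, s1: 0, s2: 1/4, s3: 11/8.
The most negative is -7/8 in column u, so u would enter next.

u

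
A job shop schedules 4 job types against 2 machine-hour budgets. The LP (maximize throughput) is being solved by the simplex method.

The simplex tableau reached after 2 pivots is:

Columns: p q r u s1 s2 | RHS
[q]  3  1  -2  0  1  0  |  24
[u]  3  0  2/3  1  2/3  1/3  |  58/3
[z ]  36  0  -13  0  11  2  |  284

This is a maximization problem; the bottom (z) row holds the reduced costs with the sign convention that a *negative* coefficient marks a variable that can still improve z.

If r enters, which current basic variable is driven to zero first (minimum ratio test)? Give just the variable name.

u

Ratios: row 1 (q): entry -2 ≤ 0, skip; row 2 (u): (58/3)/(2/3) = 29.
Minimum ratio 29 is in the u row, so u leaves.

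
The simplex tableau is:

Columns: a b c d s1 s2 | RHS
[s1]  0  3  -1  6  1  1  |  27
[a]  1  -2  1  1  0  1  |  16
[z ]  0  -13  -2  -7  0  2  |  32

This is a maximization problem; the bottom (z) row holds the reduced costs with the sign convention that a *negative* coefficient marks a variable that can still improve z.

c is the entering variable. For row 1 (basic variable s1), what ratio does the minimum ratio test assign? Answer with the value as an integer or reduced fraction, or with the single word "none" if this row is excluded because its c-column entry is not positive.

The c entry in row 1 is -1 ≤ 0, so this row gives no ratio.

none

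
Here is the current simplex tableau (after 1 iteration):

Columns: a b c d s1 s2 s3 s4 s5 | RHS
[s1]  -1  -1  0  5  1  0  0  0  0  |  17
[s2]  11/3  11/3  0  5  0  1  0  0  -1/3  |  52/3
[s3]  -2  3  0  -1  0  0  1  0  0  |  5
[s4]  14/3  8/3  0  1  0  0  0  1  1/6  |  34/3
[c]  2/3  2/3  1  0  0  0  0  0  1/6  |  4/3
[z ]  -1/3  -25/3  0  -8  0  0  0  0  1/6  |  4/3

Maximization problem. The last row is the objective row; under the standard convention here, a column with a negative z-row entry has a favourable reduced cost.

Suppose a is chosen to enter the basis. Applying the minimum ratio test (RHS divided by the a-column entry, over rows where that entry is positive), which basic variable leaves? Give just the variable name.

c

Ratios: row 1 (s1): entry -1 ≤ 0, skip; row 2 (s2): (52/3)/(11/3) = 52/11; row 3 (s3): entry -2 ≤ 0, skip; row 4 (s4): (34/3)/(14/3) = 17/7; row 5 (c): (4/3)/(2/3) = 2.
Minimum ratio 2 is in the c row, so c leaves.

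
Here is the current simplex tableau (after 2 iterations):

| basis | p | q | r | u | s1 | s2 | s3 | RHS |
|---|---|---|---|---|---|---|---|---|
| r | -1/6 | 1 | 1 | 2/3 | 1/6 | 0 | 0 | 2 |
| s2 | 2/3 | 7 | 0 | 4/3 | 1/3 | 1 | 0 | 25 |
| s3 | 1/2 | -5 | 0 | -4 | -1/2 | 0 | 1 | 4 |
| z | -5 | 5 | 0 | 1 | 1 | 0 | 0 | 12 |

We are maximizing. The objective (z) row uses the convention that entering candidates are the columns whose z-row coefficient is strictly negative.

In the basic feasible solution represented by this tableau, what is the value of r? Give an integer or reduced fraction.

2

r is basic (row 1); its value is the RHS of that row: 2.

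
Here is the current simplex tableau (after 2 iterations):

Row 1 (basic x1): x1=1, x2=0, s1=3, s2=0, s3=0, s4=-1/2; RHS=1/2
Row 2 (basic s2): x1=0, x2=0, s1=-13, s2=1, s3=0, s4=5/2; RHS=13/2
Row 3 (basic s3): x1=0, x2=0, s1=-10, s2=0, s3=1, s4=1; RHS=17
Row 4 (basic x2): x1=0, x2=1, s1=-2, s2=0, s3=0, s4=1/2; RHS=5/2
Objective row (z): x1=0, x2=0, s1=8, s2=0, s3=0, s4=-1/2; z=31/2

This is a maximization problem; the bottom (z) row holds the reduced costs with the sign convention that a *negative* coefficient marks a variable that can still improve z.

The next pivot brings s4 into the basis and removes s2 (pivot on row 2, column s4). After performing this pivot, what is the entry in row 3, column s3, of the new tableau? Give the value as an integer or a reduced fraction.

1

Pivot element is row 2, column s4: 5/2.
Normalize row 2: new (row 2, s3) = 0/(5/2) = 0.
row 3 ← row 3 − 1·(new row 2): 1 − 1·0 = 1.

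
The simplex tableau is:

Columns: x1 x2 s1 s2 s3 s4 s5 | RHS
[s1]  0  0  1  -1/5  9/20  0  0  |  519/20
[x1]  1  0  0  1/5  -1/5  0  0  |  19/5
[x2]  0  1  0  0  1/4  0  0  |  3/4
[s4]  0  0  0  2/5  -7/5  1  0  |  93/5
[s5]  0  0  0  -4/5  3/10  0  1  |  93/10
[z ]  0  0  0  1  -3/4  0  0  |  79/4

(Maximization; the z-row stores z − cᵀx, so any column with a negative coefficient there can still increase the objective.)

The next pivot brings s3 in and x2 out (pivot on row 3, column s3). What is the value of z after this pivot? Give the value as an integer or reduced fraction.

22

Minimum ratio for s3: (3/4)/(1/4) = 3.
z changes by −(z-row coeff of s3)·ratio = −(-3/4)·3 = 9/4.
New z = 79/4 + (9/4) = 22.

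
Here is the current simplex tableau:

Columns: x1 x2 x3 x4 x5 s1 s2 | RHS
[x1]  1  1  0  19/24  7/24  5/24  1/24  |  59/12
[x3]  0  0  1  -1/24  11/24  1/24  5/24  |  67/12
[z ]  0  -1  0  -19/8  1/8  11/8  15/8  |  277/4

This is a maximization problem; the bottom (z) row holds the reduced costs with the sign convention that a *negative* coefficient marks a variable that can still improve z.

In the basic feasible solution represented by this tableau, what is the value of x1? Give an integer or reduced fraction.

59/12

x1 is basic (row 1); its value is the RHS of that row: 59/12.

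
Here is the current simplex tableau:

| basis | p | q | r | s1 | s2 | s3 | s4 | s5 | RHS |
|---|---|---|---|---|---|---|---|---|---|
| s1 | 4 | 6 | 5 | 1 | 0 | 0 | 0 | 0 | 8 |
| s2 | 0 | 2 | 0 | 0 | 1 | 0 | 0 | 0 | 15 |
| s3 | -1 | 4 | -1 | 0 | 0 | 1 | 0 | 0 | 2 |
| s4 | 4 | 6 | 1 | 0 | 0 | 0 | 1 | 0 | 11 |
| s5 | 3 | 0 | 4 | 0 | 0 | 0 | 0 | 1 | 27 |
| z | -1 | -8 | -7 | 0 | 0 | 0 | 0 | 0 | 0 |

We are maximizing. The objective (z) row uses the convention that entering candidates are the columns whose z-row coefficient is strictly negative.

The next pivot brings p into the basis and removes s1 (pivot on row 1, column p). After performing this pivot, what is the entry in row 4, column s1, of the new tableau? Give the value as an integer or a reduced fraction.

Pivot element is row 1, column p: 4.
Normalize row 1: new (row 1, s1) = 1/4 = 1/4.
row 4 ← row 4 − 4·(new row 1): 0 − 4·(1/4) = -1.

-1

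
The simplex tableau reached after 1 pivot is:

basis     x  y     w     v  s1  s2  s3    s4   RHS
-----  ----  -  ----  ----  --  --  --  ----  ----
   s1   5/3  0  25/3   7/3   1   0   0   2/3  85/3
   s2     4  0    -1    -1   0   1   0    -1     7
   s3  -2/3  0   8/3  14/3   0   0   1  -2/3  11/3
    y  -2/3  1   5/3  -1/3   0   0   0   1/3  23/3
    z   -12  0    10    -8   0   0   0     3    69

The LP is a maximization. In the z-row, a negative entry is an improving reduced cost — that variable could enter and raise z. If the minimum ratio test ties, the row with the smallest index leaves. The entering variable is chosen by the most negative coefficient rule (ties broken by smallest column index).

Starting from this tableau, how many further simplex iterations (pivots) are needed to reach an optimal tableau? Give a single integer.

pivot: x in, s2 out → z = 90
pivot: v in, s3 out → z = 2749/27
pivot: s4 in, s1 out → z = 11227/86
No improving column remains; optimal.

3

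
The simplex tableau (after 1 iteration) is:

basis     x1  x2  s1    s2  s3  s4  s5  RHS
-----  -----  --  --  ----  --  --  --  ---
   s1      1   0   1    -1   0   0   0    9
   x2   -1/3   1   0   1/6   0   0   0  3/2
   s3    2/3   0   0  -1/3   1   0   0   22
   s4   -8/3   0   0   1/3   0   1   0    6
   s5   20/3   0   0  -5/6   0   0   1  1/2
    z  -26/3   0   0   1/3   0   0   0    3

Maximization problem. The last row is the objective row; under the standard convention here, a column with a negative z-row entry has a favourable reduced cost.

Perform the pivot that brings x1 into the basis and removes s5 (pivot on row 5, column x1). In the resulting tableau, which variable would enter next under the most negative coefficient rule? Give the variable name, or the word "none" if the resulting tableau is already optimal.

s2

Pivot element 20/3. New z-row = old z-row − (-26/3)·(row 5/(20/3)).
Updated z-row coefficients: x1: 0, x2: 0, s1: 0, s2: -3/4, s3: 0, s4: 0, s5: 13/10.
The most negative is -3/4 in column s2, so s2 would enter next.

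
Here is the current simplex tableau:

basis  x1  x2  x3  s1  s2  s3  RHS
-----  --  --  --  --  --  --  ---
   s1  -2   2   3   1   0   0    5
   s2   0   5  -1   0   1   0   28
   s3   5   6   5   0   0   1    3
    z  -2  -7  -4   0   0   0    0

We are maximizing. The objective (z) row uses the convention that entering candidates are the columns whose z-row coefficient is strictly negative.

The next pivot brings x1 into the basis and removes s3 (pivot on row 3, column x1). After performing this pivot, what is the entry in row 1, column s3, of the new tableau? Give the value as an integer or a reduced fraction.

Pivot element is row 3, column x1: 5.
Normalize row 3: new (row 3, s3) = 1/5 = 1/5.
row 1 ← row 1 − (-2)·(new row 3): 0 − (-2)·(1/5) = 2/5.

2/5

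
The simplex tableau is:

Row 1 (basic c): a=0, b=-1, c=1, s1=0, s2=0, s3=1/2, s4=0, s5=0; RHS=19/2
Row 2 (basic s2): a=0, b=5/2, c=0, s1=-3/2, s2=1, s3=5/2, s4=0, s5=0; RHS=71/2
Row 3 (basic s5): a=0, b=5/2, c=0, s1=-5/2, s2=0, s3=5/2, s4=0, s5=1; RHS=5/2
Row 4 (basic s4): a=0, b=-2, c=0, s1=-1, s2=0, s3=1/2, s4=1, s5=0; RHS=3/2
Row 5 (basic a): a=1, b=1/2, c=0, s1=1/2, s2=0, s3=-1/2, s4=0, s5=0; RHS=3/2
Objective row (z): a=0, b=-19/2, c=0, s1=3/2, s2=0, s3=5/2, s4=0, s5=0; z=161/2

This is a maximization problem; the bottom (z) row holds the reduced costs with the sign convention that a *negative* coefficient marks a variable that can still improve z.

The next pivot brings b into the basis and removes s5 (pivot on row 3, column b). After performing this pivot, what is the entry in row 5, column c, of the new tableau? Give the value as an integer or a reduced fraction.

Pivot element is row 3, column b: 5/2.
Normalize row 3: new (row 3, c) = 0/(5/2) = 0.
row 5 ← row 5 − (1/2)·(new row 3): 0 − (1/2)·0 = 0.

0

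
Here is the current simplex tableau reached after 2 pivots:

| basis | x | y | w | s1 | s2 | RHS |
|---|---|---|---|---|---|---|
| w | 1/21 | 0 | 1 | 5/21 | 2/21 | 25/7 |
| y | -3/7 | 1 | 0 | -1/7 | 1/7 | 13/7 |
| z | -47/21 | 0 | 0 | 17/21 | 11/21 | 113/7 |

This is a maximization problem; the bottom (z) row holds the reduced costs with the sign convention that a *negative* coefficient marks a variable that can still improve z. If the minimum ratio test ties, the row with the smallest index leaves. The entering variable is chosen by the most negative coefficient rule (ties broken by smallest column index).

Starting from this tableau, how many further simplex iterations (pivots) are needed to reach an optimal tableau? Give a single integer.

1

pivot: x in, w out → z = 184
No improving column remains; optimal.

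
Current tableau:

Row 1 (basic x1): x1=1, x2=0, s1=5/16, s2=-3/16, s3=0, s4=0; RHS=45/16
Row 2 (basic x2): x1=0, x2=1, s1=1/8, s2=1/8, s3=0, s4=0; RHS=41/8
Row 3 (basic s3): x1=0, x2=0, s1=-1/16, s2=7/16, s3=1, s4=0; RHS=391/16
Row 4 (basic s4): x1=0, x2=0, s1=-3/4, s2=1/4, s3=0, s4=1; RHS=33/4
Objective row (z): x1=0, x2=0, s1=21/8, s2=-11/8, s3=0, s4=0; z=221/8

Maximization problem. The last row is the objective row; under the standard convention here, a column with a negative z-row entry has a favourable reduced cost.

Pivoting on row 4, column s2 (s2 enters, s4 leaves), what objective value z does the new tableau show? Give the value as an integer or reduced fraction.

73

Minimum ratio for s2: (33/4)/(1/4) = 33.
z changes by −(z-row coeff of s2)·ratio = −(-11/8)·33 = 363/8.
New z = 221/8 + (363/8) = 73.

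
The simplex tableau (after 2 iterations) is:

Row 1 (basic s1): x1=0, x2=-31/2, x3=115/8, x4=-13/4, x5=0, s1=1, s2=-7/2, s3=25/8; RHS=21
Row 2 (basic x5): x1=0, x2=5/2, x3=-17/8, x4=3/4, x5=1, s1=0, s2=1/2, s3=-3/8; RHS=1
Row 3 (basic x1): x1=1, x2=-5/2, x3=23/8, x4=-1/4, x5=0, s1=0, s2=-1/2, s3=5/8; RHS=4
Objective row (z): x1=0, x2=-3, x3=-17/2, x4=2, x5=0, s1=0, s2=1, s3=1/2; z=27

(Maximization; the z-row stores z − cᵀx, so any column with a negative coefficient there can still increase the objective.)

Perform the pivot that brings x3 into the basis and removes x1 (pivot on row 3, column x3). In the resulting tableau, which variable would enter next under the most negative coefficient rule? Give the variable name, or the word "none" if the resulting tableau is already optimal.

Pivot element 23/8. New z-row = old z-row − (-17/2)·(row 3/(23/8)).
Updated z-row coefficients: x1: 68/23, x2: -239/23, x3: 0, x4: 29/23, x5: 0, s1: 0, s2: -11/23, s3: 54/23.
The most negative is -239/23 in column x2, so x2 would enter next.

x2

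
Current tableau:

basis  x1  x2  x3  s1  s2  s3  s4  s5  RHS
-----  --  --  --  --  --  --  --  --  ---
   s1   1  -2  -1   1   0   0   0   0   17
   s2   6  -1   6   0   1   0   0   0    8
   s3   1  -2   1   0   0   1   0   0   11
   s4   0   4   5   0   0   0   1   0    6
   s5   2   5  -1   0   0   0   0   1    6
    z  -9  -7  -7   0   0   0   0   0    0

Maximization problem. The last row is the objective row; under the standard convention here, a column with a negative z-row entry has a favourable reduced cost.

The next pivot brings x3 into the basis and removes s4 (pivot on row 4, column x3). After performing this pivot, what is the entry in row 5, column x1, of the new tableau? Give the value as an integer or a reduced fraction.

2

Pivot element is row 4, column x3: 5.
Normalize row 4: new (row 4, x1) = 0/5 = 0.
row 5 ← row 5 − (-1)·(new row 4): 2 − (-1)·0 = 2.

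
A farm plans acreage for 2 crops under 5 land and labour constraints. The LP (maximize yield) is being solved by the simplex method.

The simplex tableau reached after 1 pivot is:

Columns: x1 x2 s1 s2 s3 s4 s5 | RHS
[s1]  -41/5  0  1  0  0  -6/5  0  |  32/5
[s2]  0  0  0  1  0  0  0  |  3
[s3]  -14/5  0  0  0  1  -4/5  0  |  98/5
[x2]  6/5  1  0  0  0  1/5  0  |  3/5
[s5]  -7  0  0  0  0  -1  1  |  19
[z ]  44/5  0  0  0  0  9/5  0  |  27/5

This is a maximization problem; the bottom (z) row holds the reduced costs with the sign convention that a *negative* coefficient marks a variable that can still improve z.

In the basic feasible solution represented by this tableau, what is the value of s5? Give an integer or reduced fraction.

19

s5 is basic (row 5); its value is the RHS of that row: 19.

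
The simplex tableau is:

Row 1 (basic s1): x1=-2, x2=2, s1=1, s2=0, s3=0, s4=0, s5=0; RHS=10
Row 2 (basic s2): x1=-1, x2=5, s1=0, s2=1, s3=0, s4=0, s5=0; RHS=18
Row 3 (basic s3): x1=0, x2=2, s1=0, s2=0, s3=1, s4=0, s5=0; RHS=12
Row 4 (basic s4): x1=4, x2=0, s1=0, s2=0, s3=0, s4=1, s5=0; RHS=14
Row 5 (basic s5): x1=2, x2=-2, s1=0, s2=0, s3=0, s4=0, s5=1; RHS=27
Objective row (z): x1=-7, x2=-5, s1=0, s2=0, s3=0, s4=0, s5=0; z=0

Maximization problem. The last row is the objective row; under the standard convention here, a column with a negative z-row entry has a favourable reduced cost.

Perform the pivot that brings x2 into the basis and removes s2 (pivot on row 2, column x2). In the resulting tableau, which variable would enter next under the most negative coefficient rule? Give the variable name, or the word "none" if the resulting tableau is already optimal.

Pivot element 5. New z-row = old z-row − (-5)·(row 2/5).
Updated z-row coefficients: x1: -8, x2: 0, s1: 0, s2: 1, s3: 0, s4: 0, s5: 0.
The most negative is -8 in column x1, so x1 would enter next.

x1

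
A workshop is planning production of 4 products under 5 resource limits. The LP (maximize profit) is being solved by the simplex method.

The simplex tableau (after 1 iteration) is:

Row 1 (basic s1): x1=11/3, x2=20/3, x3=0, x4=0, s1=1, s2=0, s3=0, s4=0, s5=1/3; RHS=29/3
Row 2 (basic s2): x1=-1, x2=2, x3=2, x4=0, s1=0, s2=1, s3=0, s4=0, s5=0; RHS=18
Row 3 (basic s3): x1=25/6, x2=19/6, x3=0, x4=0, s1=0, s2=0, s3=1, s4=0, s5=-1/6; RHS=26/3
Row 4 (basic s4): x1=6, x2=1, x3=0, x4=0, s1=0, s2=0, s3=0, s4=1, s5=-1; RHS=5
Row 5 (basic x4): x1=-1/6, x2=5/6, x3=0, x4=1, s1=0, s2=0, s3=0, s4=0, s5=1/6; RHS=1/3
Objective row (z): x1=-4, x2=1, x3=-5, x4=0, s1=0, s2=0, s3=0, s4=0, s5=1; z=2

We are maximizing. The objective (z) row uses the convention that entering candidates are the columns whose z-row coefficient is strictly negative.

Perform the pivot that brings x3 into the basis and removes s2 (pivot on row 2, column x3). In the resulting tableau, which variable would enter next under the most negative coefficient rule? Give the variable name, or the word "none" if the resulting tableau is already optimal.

x1

Pivot element 2. New z-row = old z-row − (-5)·(row 2/2).
Updated z-row coefficients: x1: -13/2, x2: 6, x3: 0, x4: 0, s1: 0, s2: 5/2, s3: 0, s4: 0, s5: 1.
The most negative is -13/2 in column x1, so x1 would enter next.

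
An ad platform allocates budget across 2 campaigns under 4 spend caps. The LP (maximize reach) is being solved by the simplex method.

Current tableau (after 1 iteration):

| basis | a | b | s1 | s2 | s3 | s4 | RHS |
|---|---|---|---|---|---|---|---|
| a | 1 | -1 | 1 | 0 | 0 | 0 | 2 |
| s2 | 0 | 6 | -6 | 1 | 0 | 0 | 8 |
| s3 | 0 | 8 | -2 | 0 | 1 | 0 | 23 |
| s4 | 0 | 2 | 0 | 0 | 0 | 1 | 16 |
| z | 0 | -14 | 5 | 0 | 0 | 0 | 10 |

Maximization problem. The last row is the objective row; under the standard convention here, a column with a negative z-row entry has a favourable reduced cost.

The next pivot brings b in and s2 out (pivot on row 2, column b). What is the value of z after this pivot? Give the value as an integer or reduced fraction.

86/3

Minimum ratio for b: 8/6 = 4/3.
z changes by −(z-row coeff of b)·ratio = −(-14)·(4/3) = 56/3.
New z = 10 + (56/3) = 86/3.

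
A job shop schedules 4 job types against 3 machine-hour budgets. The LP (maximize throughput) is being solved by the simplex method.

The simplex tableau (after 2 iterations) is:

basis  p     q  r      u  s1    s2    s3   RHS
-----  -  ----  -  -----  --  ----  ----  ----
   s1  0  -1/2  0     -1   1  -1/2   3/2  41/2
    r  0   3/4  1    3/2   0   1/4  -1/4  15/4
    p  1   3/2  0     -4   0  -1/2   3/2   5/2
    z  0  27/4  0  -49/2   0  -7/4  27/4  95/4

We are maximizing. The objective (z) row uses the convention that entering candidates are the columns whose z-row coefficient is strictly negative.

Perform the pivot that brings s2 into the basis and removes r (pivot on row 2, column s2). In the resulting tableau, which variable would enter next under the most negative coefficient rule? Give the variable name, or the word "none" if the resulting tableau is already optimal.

u

Pivot element 1/4. New z-row = old z-row − (-7/4)·(row 2/(1/4)).
Updated z-row coefficients: p: 0, q: 12, r: 7, u: -14, s1: 0, s2: 0, s3: 5.
The most negative is -14 in column u, so u would enter next.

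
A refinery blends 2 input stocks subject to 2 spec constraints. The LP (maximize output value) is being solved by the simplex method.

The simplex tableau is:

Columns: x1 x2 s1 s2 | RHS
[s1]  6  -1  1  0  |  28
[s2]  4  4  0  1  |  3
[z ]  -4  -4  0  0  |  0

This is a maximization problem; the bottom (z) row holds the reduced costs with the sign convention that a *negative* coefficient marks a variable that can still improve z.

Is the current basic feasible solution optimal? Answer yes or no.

Column x1 has objective-row coefficient -4, which is negative; an improving pivot exists, so not yet optimal.

no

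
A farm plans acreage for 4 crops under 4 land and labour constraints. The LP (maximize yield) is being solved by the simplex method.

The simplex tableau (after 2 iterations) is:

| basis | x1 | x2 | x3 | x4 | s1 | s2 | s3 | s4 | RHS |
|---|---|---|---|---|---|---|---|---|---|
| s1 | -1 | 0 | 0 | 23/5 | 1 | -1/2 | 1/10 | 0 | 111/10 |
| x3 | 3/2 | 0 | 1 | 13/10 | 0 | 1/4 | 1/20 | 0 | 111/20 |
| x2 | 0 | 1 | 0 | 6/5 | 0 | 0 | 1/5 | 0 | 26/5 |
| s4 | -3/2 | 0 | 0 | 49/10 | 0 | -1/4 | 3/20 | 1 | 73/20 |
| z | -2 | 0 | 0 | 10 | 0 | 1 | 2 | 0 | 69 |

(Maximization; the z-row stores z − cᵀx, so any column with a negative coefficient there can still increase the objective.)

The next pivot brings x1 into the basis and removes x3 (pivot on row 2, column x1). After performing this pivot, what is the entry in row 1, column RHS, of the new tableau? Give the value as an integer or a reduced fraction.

74/5

Pivot element is row 2, column x1: 3/2.
Normalize row 2: new (row 2, RHS) = (111/20)/(3/2) = 37/10.
row 1 ← row 1 − (-1)·(new row 2): 111/10 − (-1)·(37/10) = 74/5.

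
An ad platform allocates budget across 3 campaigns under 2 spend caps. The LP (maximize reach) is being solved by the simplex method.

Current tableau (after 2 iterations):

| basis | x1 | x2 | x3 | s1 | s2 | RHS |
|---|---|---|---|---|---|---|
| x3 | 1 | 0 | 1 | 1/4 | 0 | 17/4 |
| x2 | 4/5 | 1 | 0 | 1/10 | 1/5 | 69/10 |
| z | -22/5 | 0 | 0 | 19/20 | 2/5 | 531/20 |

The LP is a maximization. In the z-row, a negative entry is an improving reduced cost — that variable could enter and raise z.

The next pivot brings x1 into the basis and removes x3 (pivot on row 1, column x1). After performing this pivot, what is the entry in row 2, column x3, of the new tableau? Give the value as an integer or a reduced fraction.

Pivot element is row 1, column x1: 1.
Normalize row 1: new (row 1, x3) = 1/1 = 1.
row 2 ← row 2 − (4/5)·(new row 1): 0 − (4/5)·1 = -4/5.

-4/5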